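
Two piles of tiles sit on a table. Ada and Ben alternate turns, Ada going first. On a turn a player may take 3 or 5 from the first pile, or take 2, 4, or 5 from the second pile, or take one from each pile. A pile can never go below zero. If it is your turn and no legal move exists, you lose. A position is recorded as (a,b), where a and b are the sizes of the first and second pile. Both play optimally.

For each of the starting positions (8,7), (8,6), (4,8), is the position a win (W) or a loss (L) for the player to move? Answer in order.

Work bottom-up. With no move the player to move loses. Otherwise the position is W if at least one move leads to an L position for the opponent, and L if every move leads to a W.
No move ever increases a pile, so every position that can arise here has a ≤ 8 and b ≤ 8; it is enough to label the cells with 0 ≤ a ≤ 8 and 0 ≤ b ≤ 8.
Every move lowers a or b (never raises either), so fill the grid row by row in increasing a, and left to right within a row: each cell's successors are then already labelled.
      b=0  b=1  b=2  b=3  b=4  b=5  b=6  b=7  b=8
a=0:    L    L    W    W    W    W    W    L    L
a=1:    L    W    W    L    W    W    L    W    W
a=2:    L    W    W    L    W    W    L    W    W
a=3:    W    W    L    L    W    W    W    W    W
a=4:    W    L    L    W    W    W    W    W    L
a=5:    W    W    W    W    L    L    W    W    W
a=6:    W    L    W    W    L    W    W    L    W
a=7:    W    W    W    W    L    W    W    L    W
a=8:    L    L    W    W    W    W    W    L    W
Cells with no legal move (terminal, hence L): (0,0), (0,1), (1,0), (2,0).
The remaining L cells, each justified by listing all of its moves:
(0,7): moves to (0,5)(W), (0,3)(W), (0,2)(W); every one is W ⇒ L
(0,8): moves to (0,6)(W), (0,4)(W), (0,3)(W); every one is W ⇒ L
(1,3): moves to (1,1)(W), (0,2)(W); every one is W ⇒ L
(1,6): moves to (1,4)(W), (1,2)(W), (1,1)(W), (0,5)(W); every one is W ⇒ L
(2,3): moves to (2,1)(W), (1,2)(W); every one is W ⇒ L
(2,6): moves to (2,4)(W), (2,2)(W), (2,1)(W), (1,5)(W); every one is W ⇒ L
(3,2): moves to (0,2)(W), (3,0)(W), (2,1)(W); every one is W ⇒ L
(3,3): moves to (0,3)(W), (3,1)(W), (2,2)(W); every one is W ⇒ L
(4,1): moves to (1,1)(W), (3,0)(W); every one is W ⇒ L
(4,2): moves to (1,2)(W), (4,0)(W), (3,1)(W); every one is W ⇒ L
(4,8): moves to (1,8)(W), (4,6)(W), (4,4)(W), (4,3)(W), (3,7)(W); every one is W ⇒ L
(5,4): moves to (2,4)(W), (0,4)(W), (5,2)(W), (5,0)(W), (4,3)(W); every one is W ⇒ L
(5,5): moves to (2,5)(W), (0,5)(W), (5,3)(W), (5,1)(W), (5,0)(W), (4,4)(W); every one is W ⇒ L
(6,1): moves to (3,1)(W), (1,1)(W), (5,0)(W); every one is W ⇒ L
(6,4): moves to (3,4)(W), (1,4)(W), (6,2)(W), (6,0)(W), (5,3)(W); every one is W ⇒ L
(6,7): moves to (3,7)(W), (1,7)(W), (6,5)(W), (6,3)(W), (6,2)(W), (5,6)(W); every one is W ⇒ L
(7,4): moves to (4,4)(W), (2,4)(W), (7,2)(W), (7,0)(W), (6,3)(W); every one is W ⇒ L
(7,7): moves to (4,7)(W), (2,7)(W), (7,5)(W), (7,3)(W), (7,2)(W), (6,6)(W); every one is W ⇒ L
(8,0): moves to (5,0)(W), (3,0)(W); every one is W ⇒ L
(8,1): moves to (5,1)(W), (3,1)(W), (7,0)(W); every one is W ⇒ L
(8,7): moves to (5,7)(W), (3,7)(W), (8,5)(W), (8,3)(W), (8,2)(W), (7,6)(W); every one is W ⇒ L
Every other cell has at least one move into one of the L cells above, so it is W.
(8,7): one of the L cells justified above, so L
(8,6): the move to (8,1) reaches an L cell, so W
(4,8): one of the L cells justified above, so L

(8,7): L, (8,6): W, (4,8): L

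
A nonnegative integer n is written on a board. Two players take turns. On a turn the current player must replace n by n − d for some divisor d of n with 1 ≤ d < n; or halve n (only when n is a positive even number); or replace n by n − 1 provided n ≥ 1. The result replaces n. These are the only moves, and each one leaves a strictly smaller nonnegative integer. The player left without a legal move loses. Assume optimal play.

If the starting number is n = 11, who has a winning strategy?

The second player wins.

Compute win/loss labels from the base case upward. A position with no move is L. Any other position is W if it can reach an L in one move, else L.
n=0: no move → L
n=1: →0(L), so W
n=2: →1(W) only, which is W, so L
n=3: →2(L), so W
n=4: →2(L), so W
n=5: →4(W) only, which is W, so L
n=6: →5(L), so W
n=7: →6(W) only, which is W, so L
n=8: →7(L), so W
n=9: →6(W), 8(W) — all W, so L
n=10: →5(L), so W
n=11: →10(W) only, which is W, so L
Every move from 11 reaches a W position, so the mover loses.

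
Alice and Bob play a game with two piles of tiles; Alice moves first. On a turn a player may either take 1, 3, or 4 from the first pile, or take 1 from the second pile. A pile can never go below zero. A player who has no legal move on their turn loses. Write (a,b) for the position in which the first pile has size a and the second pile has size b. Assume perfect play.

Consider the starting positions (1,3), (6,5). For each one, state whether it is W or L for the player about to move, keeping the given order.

Positions with no move are L. A position that does have a move is losing for the player to move precisely when every available move leads to a winning position for the opponent. Fill in the labels:
No move ever increases a pile, so every position that can arise here has a ≤ 6 and b ≤ 5; it is enough to label the cells with 0 ≤ a ≤ 6 and 0 ≤ b ≤ 5.
Every move lowers a or b (never raises either), so fill the grid row by row in increasing a, and left to right within a row: each cell's successors are then already labelled.
      b=0  b=1  b=2  b=3  b=4  b=5
a=0:    L    W    L    W    L    W
a=1:    W    L    W    L    W    L
a=2:    L    W    L    W    L    W
a=3:    W    L    W    L    W    L
a=4:    W    W    W    W    W    W
a=5:    W    W    W    W    W    W
a=6:    W    W    W    W    W    W
Cells with no legal move (terminal, hence L): (0,0).
The remaining L cells, each justified by listing all of its moves:
(0,2): only reaches (0,1)(W), which is W → L
(0,4): only reaches (0,3)(W), which is W → L
(1,1): only reaches (0,1)(W), (1,0)(W), all W → L
(1,3): only reaches (0,3)(W), (1,2)(W), all W → L
(1,5): only reaches (0,5)(W), (1,4)(W), all W → L
(2,0): only reaches (1,0)(W), which is W → L
(2,2): only reaches (1,2)(W), (2,1)(W), all W → L
(2,4): only reaches (1,4)(W), (2,3)(W), all W → L
(3,1): only reaches (2,1)(W), (0,1)(W), (3,0)(W), all W → L
(3,3): only reaches (2,3)(W), (0,3)(W), (3,2)(W), all W → L
(3,5): only reaches (2,5)(W), (0,5)(W), (3,4)(W), all W → L
Every other cell has at least one move into one of the L cells above, so it is W.
(1,3): one of the L cells justified above, so L
(6,5): the move to (3,5) reaches an L cell, so W

(1,3): L, (6,5): W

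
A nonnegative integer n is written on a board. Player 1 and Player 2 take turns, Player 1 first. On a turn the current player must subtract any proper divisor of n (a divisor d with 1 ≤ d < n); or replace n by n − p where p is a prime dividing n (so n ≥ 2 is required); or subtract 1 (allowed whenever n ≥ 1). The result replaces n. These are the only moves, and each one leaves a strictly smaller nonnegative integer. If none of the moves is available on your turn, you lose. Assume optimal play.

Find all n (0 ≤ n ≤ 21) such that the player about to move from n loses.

0, 4, 9, 14, 20

Build the W/L table. Terminal = L. A non-terminal position is W if it has a move to some L; otherwise it is L.
n=0: no move → L
n=1: can move to 0, which is L ⇒ W
n=2: can move to 0, which is L ⇒ W
n=3: can move to 0, which is L ⇒ W
n=4: moves to 2(W), 3(W); every one is W ⇒ L
n=5: can move to 0, which is L ⇒ W
n=6: can move to 4, which is L ⇒ W
n=7: can move to 0, which is L ⇒ W
n=8: can move to 4, which is L ⇒ W
n=9: moves to 6(W), 8(W); every one is W ⇒ L
n=10: can move to 9, which is L ⇒ W
n=11: can move to 0, which is L ⇒ W
n=12: can move to 9, which is L ⇒ W
n=13: can move to 0, which is L ⇒ W
n=14: moves to 7(W), 12(W), 13(W); every one is W ⇒ L
n=15: can move to 14, which is L ⇒ W
n=16: can move to 14, which is L ⇒ W
n=17: can move to 0, which is L ⇒ W
n=18: can move to 9, which is L ⇒ W
n=19: can move to 0, which is L ⇒ W
n=20: moves to 10(W), 15(W), 16(W), 18(W), 19(W); every one is W ⇒ L
n=21: can move to 14, which is L ⇒ W
The losing starting values of n are exactly the entries labelled L in this table (5 of them).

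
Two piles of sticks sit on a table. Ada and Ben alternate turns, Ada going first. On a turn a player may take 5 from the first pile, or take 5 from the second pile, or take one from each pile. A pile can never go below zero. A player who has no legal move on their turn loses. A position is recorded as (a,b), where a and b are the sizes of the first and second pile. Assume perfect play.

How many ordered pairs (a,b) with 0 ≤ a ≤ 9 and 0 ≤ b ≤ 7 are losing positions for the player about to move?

36

Classify positions by backward induction: terminal positions (no move available) are L. From any other position, the mover wins iff some move reaches an L.
Every move lowers a or b (never raises either), so fill the grid row by row in increasing a, and left to right within a row: each cell's successors are then already labelled.
      b=0  b=1  b=2  b=3  b=4  b=5  b=6  b=7
a=0:    L    L    L    L    L    W    W    W
a=1:    L    W    W    W    W    W    L    L
a=2:    L    W    L    L    L    W    L    W
a=3:    L    W    L    W    W    W    L    W
a=4:    L    W    L    W    L    W    L    W
a=5:    W    W    W    W    W    W    L    W
a=6:    W    L    L    L    L    L    W    W
a=7:    W    L    W    W    W    W    W    L
a=8:    W    L    W    L    L    L    W    L
a=9:    W    L    W    L    W    W    W    L
Cells with no legal move (terminal, hence L): (0,0), (0,1), (0,2), (0,3), (0,4), (1,0), (2,0), (3,0), (4,0).
The remaining L cells, each justified by listing all of its moves:
(1,6): L (options (1,1)(W), (0,5)(W) are all W)
(1,7): L (options (1,2)(W), (0,6)(W) are all W)
(2,2): L (sole option (1,1)(W) is W)
(2,3): L (sole option (1,2)(W) is W)
(2,4): L (sole option (1,3)(W) is W)
(2,6): L (options (2,1)(W), (1,5)(W) are all W)
(3,2): L (sole option (2,1)(W) is W)
(3,6): L (options (3,1)(W), (2,5)(W) are all W)
(4,2): L (sole option (3,1)(W) is W)
(4,4): L (sole option (3,3)(W) is W)
(4,6): L (options (4,1)(W), (3,5)(W) are all W)
(5,6): L (options (0,6)(W), (5,1)(W), (4,5)(W) are all W)
(6,1): L (options (1,1)(W), (5,0)(W) are all W)
(6,2): L (options (1,2)(W), (5,1)(W) are all W)
(6,3): L (options (1,3)(W), (5,2)(W) are all W)
(6,4): L (options (1,4)(W), (5,3)(W) are all W)
(6,5): L (options (1,5)(W), (6,0)(W), (5,4)(W) are all W)
(7,1): L (options (2,1)(W), (6,0)(W) are all W)
(7,7): L (options (2,7)(W), (7,2)(W), (6,6)(W) are all W)
(8,1): L (options (3,1)(W), (7,0)(W) are all W)
(8,3): L (options (3,3)(W), (7,2)(W) are all W)
(8,4): L (options (3,4)(W), (7,3)(W) are all W)
(8,5): L (options (3,5)(W), (8,0)(W), (7,4)(W) are all W)
(8,7): L (options (3,7)(W), (8,2)(W), (7,6)(W) are all W)
(9,1): L (options (4,1)(W), (8,0)(W) are all W)
(9,3): L (options (4,3)(W), (8,2)(W) are all W)
(9,7): L (options (4,7)(W), (9,2)(W), (8,6)(W) are all W)
Every other cell has at least one move into one of the L cells above, so it is W.
L cells per row: a=0: 5, a=1: 3, a=2: 5, a=3: 3, a=4: 4, a=5: 1, a=6: 5, a=7: 2, a=8: 5, a=9: 3; total 36.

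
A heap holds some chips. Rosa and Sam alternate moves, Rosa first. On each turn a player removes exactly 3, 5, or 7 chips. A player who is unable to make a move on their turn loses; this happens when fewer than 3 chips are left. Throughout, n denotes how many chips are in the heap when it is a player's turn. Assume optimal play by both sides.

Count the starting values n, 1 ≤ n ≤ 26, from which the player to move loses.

8

Label each position W (a win for the player to move) or L (a loss). A position with no legal move is L; any other position is W exactly when some move reaches an L, and L when every move reaches a W.
n=0: no move → L
n=1: no move → L
n=2: no move → L
n=3: →0(L), so W
n=4: →1(L), so W
n=5: →2(L), so W
n=6: →1(L), so W
n=7: →2(L), so W
n=8: →1(L), so W
n=9: →2(L), so W
n=10: →7(W), 5(W), 3(W) — all W, so L
n=11: →8(W), 6(W), 4(W) — all W, so L
n=12: →9(W), 7(W), 5(W) — all W, so L
n=13: →10(L), so W
n=14: →11(L), so W
n=15: →12(L), so W
n=16: →11(L), so W
n=17: →12(L), so W
n=18: →11(L), so W
n=19: →12(L), so W
n=20: →17(W), 15(W), 13(W) — all W, so L
n=21: →18(W), 16(W), 14(W) — all W, so L
n=22: →19(W), 17(W), 15(W) — all W, so L
n=23: →20(L), so W
n=24: →21(L), so W
n=25: →22(L), so W
n=26: →21(L), so W
L entries with 1 ≤ n ≤ 26 (n=0 is outside the asked range and is not counted): n = 1, 2, 10, 11, 12, 20, 21, 22; that makes 8.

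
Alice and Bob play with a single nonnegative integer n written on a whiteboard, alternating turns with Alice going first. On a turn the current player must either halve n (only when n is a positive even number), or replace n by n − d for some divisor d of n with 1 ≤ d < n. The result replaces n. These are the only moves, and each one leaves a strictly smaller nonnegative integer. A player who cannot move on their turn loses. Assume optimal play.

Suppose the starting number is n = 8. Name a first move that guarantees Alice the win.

Move to 7.

Work bottom-up. With no move the player to move loses. Otherwise the position is W if at least one move leads to an L position for the opponent, and L if every move leads to a W.
n=0: no move → L
n=1: no move → L
n=2: can move to 1, which is L ⇒ W
n=3: the only move is to 2(W), a W ⇒ L
n=4: can move to 3, which is L ⇒ W
n=5: the only move is to 4(W), a W ⇒ L
n=6: can move to 3, which is L ⇒ W
n=7: the only move is to 6(W), a W ⇒ L
n=8: can move to 7, which is L ⇒ W
From 8, the L positions reachable in one move are: 7.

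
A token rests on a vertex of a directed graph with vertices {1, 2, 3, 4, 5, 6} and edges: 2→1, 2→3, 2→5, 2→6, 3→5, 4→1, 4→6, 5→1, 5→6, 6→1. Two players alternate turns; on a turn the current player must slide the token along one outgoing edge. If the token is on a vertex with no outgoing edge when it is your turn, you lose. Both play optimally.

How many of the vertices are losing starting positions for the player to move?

Work bottom-up. With no move the player to move loses. Otherwise the position is W if at least one move leads to an L position for the opponent, and L if every move leads to a W.
Every edge goes from a vertex to one that appears earlier in the order 1, 6, 5, 4, 3, 2, so processing vertices in that order labels each vertex after all of its successors.
1: no outgoing edge → L
6: W (go to 1, an L position)
5: W (go to 1, an L position)
4: W (go to 1, an L position)
3: L (sole option 5(W) is W)
2: W (go to 3, an L position)
The L vertices are 1, 3; that is 2 in all.

2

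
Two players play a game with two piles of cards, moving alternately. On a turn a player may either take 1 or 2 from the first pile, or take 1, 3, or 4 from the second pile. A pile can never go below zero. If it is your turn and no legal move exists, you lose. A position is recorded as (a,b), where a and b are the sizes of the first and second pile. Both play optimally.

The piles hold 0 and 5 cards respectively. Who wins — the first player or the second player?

The first player wins.

Compute win/loss labels from the base case upward. A position with no move is L. Any other position is W if it can reach an L in one move, else L.
No move ever increases a pile, so every position that can arise here has a ≤ 0 and b ≤ 5; it is enough to label the cells with 0 ≤ a ≤ 0 and 0 ≤ b ≤ 5.
Every move lowers a or b (never raises either), so fill the grid row by row in increasing a, and left to right within a row: each cell's successors are then already labelled.
      b=0  b=1  b=2  b=3  b=4  b=5
a=0:    L    W    L    W    W    W
Cells with no legal move (terminal, hence L): (0,0).
The remaining L cells, each justified by listing all of its moves:
(0,2): →(0,1)(W) only, which is W, so L
Every other cell has at least one move into one of the L cells above, so it is W.
The starting position (0,5) is W: the player to move should move to (0,2), handing over an L position.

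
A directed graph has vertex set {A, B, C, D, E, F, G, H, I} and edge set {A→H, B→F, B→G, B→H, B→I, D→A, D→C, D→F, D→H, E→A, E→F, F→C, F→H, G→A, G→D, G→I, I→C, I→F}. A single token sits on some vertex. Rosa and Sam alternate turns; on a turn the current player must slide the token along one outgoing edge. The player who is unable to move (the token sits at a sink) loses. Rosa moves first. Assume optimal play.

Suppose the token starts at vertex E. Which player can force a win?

Sam wins.

Positions with no move are L. A position that does have a move is losing for the player to move precisely when every available move leads to a winning position for the opponent. Fill in the labels:
Every edge goes from a vertex to one that appears earlier in the order H, C, F, I, A, D, E, G, B, so processing vertices in that order labels each vertex after all of its successors.
H: no outgoing edge → L
C: no outgoing edge → L
F: →C(L), so W
I: →C(L), so W
A: →H(L), so W
D: →C(L), so W
E: →A(W), F(W) — all W, so L
G: →D(W), A(W), I(W) — all W, so L
B: →G(L), so W
Every move from E reaches a W position, so the mover loses.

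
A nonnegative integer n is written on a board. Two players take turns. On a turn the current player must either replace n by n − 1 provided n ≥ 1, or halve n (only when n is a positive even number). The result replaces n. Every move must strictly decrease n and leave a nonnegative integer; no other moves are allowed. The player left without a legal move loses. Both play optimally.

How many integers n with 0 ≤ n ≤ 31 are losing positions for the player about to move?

Build the W/L table. Terminal = L. A non-terminal position is W if it has a move to some L; otherwise it is L.
n=0: no move → L
n=1: →0(L), so W
n=2: →1(W) only, which is W, so L
n=3: →2(L), so W
n=4: →2(L), so W
n=5: →4(W) only, which is W, so L
n=6: →5(L), so W
n=7: →6(W) only, which is W, so L
n=8: →7(L), so W
n=9: →8(W) only, which is W, so L
n=10: →5(L), so W
n=11: →10(W) only, which is W, so L
n=12: →11(L), so W
n=13: →12(W) only, which is W, so L
n=14: →7(L), so W
n=15: →14(W) only, which is W, so L
n=16: →15(L), so W
n=17: →16(W) only, which is W, so L
n=18: →9(L), so W
n=19: →18(W) only, which is W, so L
n=20: →19(L), so W
n=21: →20(W) only, which is W, so L
n=22: →11(L), so W
n=23: →22(W) only, which is W, so L
n=24: →23(L), so W
n=25: →24(W) only, which is W, so L
n=26: →13(L), so W
n=27: →26(W) only, which is W, so L
n=28: →27(L), so W
n=29: →28(W) only, which is W, so L
n=30: →15(L), so W
n=31: →30(W) only, which is W, so L
L entries with 0 ≤ n ≤ 31: n = 0, 2, 5, 7, 9, 11, 13, 15, 17, 19, 21, 23, 25, 27, 29, 31; that makes 16.

16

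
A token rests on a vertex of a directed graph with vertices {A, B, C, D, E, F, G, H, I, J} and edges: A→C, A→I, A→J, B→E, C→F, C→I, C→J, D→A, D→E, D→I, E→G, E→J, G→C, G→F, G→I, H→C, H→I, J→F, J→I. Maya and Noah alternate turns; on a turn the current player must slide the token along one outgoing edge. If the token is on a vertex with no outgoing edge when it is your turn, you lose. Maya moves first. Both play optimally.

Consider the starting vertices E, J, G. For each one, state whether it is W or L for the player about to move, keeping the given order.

Classify positions by backward induction: terminal positions (no move available) are L. From any other position, the mover wins iff some move reaches an L.
Every edge goes from a vertex to one that appears earlier in the order F, I, J, C, A, H, G, E, D, B, so processing vertices in that order labels each vertex after all of its successors.
F: no outgoing edge → L
I: no outgoing edge → L
J: →I(L), so W
C: →I(L), so W
A: →I(L), so W
H: →I(L), so W
G: →I(L), so W
E: →G(W), J(W) — all W, so L
D: →E(L), so W
B: →E(L), so W

E: L, J: W, G: W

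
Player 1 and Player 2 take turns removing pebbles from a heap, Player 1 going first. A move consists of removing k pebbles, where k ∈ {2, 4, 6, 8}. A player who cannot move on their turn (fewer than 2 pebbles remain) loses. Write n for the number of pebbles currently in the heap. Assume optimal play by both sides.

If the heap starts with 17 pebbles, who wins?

Player 1 wins.

Classify positions by backward induction: terminal positions (no move available) are L. From any other position, the mover wins iff some move reaches an L.
n=0: no move → L
n=1: no move → L
n=2: →0(L), so W
n=3: →1(L), so W
n=4: →0(L), so W
n=5: →1(L), so W
n=6: →0(L), so W
n=7: →1(L), so W
n=8: →0(L), so W
n=9: →1(L), so W
n=10: →8(W), 6(W), 4(W), 2(W) — all W, so L
n=11: →9(W), 7(W), 5(W), 3(W) — all W, so L
n=12: →10(L), so W
n=13: →11(L), so W
n=14: →10(L), so W
n=15: →11(L), so W
n=16: →10(L), so W
n=17: →11(L), so W
From 17 Player 1 can remove 6, leaving 11, reaching an L position.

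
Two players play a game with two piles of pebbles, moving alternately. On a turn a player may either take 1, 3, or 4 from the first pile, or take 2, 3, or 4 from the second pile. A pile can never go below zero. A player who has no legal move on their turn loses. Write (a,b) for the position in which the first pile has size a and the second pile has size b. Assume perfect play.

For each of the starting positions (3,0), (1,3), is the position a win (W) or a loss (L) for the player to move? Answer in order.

(3,0): W, (1,3): L

Compute win/loss labels from the base case upward. A position with no move is L. Any other position is W if it can reach an L in one move, else L.
No move ever increases a pile, so every position that can arise here has a ≤ 3 and b ≤ 3; it is enough to label the cells with 0 ≤ a ≤ 3 and 0 ≤ b ≤ 3.
Every move lowers a or b (never raises either), so fill the grid row by row in increasing a, and left to right within a row: each cell's successors are then already labelled.
      b=0  b=1  b=2  b=3
a=0:    L    L    W    W
a=1:    W    W    L    L
a=2:    L    L    W    W
a=3:    W    W    L    L
Cells with no legal move (terminal, hence L): (0,0), (0,1).
The remaining L cells, each justified by listing all of its moves:
(1,2): moves to (0,2)(W), (1,0)(W); every one is W ⇒ L
(1,3): moves to (0,3)(W), (1,1)(W), (1,0)(W); every one is W ⇒ L
(2,0): the only move is to (1,0)(W), a W ⇒ L
(2,1): the only move is to (1,1)(W), a W ⇒ L
(3,2): moves to (2,2)(W), (0,2)(W), (3,0)(W); every one is W ⇒ L
(3,3): moves to (2,3)(W), (0,3)(W), (3,1)(W), (3,0)(W); every one is W ⇒ L
Every other cell has at least one move into one of the L cells above, so it is W.
(3,0): the move to (2,0) reaches an L cell, so W
(1,3): one of the L cells justified above, so L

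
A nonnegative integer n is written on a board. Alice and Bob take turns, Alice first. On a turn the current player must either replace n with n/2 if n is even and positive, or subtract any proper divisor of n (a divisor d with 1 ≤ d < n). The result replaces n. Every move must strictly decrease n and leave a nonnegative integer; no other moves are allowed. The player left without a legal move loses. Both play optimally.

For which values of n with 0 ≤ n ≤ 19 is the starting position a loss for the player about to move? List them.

Build the W/L table. Terminal = L. A non-terminal position is W if it has a move to some L; otherwise it is L.
n=0: no move → L
n=1: no move → L
n=2: can move to 1, which is L ⇒ W
n=3: the only move is to 2(W), a W ⇒ L
n=4: can move to 3, which is L ⇒ W
n=5: the only move is to 4(W), a W ⇒ L
n=6: can move to 3, which is L ⇒ W
n=7: the only move is to 6(W), a W ⇒ L
n=8: can move to 7, which is L ⇒ W
n=9: moves to 6(W), 8(W); every one is W ⇒ L
n=10: can move to 5, which is L ⇒ W
n=11: the only move is to 10(W), a W ⇒ L
n=12: can move to 9, which is L ⇒ W
n=13: the only move is to 12(W), a W ⇒ L
n=14: can move to 7, which is L ⇒ W
n=15: moves to 10(W), 12(W), 14(W); every one is W ⇒ L
n=16: can move to 15, which is L ⇒ W
n=17: the only move is to 16(W), a W ⇒ L
n=18: can move to 9, which is L ⇒ W
n=19: the only move is to 18(W), a W ⇒ L
The losing starting values of n are exactly the entries labelled L in this table (11 of them).

0, 1, 3, 5, 7, 9, 11, 13, 15, 17, 19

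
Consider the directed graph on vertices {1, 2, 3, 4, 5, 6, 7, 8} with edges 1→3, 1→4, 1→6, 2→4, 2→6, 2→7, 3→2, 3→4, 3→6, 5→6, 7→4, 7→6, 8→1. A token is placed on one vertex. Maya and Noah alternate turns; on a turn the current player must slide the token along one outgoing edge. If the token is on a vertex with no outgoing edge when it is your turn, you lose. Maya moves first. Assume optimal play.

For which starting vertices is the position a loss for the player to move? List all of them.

Positions with no move are L. A position that does have a move is losing for the player to move precisely when every available move leads to a winning position for the opponent. Fill in the labels:
Every edge goes from a vertex to one that appears earlier in the order 4, 6, 7, 2, 3, 1, 8, 5, so processing vertices in that order labels each vertex after all of its successors.
4: no outgoing edge → L
6: no outgoing edge → L
7: reaches L-position 6 → W
2: reaches L-position 6 → W
3: reaches L-position 6 → W
1: reaches L-position 6 → W
8: only reaches 1(W), which is W → L
5: reaches L-position 6 → W
Reading off the rows marked L gives the requested list; there are 3 such vertices.

4, 6, 8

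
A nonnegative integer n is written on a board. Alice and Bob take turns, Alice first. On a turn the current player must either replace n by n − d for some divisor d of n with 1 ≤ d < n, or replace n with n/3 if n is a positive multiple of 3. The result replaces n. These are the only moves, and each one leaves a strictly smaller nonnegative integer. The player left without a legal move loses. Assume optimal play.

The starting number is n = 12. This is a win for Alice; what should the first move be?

Move to 4.

Positions with no move are L. A position that does have a move is losing for the player to move precisely when every available move leads to a winning position for the opponent. Fill in the labels:
n=0: no move → L
n=1: no move → L
n=2: W (go to 1, an L position)
n=3: W (go to 1, an L position)
n=4: L (options 2(W), 3(W) are all W)
n=5: W (go to 4, an L position)
n=6: W (go to 4, an L position)
n=7: L (sole option 6(W) is W)
n=8: W (go to 4, an L position)
n=9: L (options 3(W), 6(W), 8(W) are all W)
n=10: W (go to 9, an L position)
n=11: L (sole option 10(W) is W)
n=12: W (go to 4, an L position)
From 12, the L positions reachable in one move are: 4, 9, 11. Any move reaching one of these is winning.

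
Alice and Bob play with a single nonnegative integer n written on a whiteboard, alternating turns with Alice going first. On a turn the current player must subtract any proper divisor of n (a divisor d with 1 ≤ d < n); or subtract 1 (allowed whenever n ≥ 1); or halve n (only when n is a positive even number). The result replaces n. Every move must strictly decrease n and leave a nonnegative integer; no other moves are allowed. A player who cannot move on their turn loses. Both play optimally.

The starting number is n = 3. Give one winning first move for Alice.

Move to 2.

Classify positions by backward induction: terminal positions (no move available) are L. From any other position, the mover wins iff some move reaches an L.
n=0: no move → L
n=1: W (go to 0, an L position)
n=2: L (sole option 1(W) is W)
n=3: W (go to 2, an L position)
From 3, the L positions reachable in one move are: 2.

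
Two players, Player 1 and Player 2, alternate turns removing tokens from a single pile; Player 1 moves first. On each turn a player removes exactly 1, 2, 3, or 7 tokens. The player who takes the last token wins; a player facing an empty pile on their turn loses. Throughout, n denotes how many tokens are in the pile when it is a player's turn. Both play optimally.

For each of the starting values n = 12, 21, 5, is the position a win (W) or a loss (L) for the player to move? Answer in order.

12: L, 21: W, 5: W

Work bottom-up. With no move the player to move loses. Otherwise the position is W if at least one move leads to an L position for the opponent, and L if every move leads to a W.
n=0: no move → L
n=1: can move to 0, which is L ⇒ W
n=2: can move to 0, which is L ⇒ W
n=3: can move to 0, which is L ⇒ W
n=4: moves to 3(W), 2(W), 1(W); every one is W ⇒ L
n=5: can move to 4, which is L ⇒ W
n=6: can move to 4, which is L ⇒ W
n=7: can move to 4, which is L ⇒ W
n=8: moves to 7(W), 6(W), 5(W), 1(W); every one is W ⇒ L
n=9: can move to 8, which is L ⇒ W
n=10: can move to 8, which is L ⇒ W
n=11: can move to 8, which is L ⇒ W
n=12: moves to 11(W), 10(W), 9(W), 5(W); every one is W ⇒ L
n=13: can move to 12, which is L ⇒ W
n=14: can move to 12, which is L ⇒ W
n=15: can move to 12, which is L ⇒ W
n=16: moves to 15(W), 14(W), 13(W), 9(W); every one is W ⇒ L
n=17: can move to 16, which is L ⇒ W
n=18: can move to 16, which is L ⇒ W
n=19: can move to 16, which is L ⇒ W
n=20: moves to 19(W), 18(W), 17(W), 13(W); every one is W ⇒ L
n=21: can move to 20, which is L ⇒ W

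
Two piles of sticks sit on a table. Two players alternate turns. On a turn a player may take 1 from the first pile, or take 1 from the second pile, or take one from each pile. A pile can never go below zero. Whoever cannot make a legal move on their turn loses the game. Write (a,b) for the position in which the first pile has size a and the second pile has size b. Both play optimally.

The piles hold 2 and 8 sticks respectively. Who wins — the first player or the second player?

The second player wins.

Compute win/loss labels from the base case upward. A position with no move is L. Any other position is W if it can reach an L in one move, else L.
No move ever increases a pile, so every position that can arise here has a ≤ 2 and b ≤ 8; it is enough to label the cells with 0 ≤ a ≤ 2 and 0 ≤ b ≤ 8.
Every move lowers a or b (never raises either), so fill the grid row by row in increasing a, and left to right within a row: each cell's successors are then already labelled.
      b=0  b=1  b=2  b=3  b=4  b=5  b=6  b=7  b=8
a=0:    L    W    L    W    L    W    L    W    L
a=1:    W    W    W    W    W    W    W    W    W
a=2:    L    W    L    W    L    W    L    W    L
Cells with no legal move (terminal, hence L): (0,0).
The remaining L cells, each justified by listing all of its moves:
(0,2): only reaches (0,1)(W), which is W → L
(0,4): only reaches (0,3)(W), which is W → L
(0,6): only reaches (0,5)(W), which is W → L
(0,8): only reaches (0,7)(W), which is W → L
(2,0): only reaches (1,0)(W), which is W → L
(2,2): only reaches (1,2)(W), (2,1)(W), (1,1)(W), all W → L
(2,4): only reaches (1,4)(W), (2,3)(W), (1,3)(W), all W → L
(2,6): only reaches (1,6)(W), (2,5)(W), (1,5)(W), all W → L
(2,8): only reaches (1,8)(W), (2,7)(W), (1,7)(W), all W → L
Every other cell has at least one move into one of the L cells above, so it is W.
Every move from (2,8) reaches a W position, so the mover loses.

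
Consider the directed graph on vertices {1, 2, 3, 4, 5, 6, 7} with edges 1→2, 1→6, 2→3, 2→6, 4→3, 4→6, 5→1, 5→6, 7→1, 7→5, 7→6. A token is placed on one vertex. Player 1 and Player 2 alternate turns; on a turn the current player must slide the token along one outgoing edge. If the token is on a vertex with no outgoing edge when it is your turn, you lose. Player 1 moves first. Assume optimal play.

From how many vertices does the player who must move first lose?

Use the standard recursion: the mover loses at a terminal position; elsewhere, the mover wins exactly when some move hands the opponent an L position.
Every edge goes from a vertex to one that appears earlier in the order 6, 3, 2, 1, 4, 5, 7, so processing vertices in that order labels each vertex after all of its successors.
6: no outgoing edge → L
3: no outgoing edge → L
2: reaches L-position 3 → W
1: reaches L-position 6 → W
4: reaches L-position 3 → W
5: reaches L-position 6 → W
7: reaches L-position 6 → W
The L vertices are 3, 6; that is 2 in all.

2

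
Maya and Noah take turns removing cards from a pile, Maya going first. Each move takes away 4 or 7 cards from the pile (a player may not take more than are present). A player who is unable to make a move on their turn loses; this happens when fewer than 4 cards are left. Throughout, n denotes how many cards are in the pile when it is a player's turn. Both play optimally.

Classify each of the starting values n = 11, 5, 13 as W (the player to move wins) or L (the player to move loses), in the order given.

Classify positions by backward induction: terminal positions (no move available) are L. From any other position, the mover wins iff some move reaches an L.
n=0: no move → L
n=1: no move → L
n=2: no move → L
n=3: no move → L
n=4: reaches L-position 0 → W
n=5: reaches L-position 1 → W
n=6: reaches L-position 2 → W
n=7: reaches L-position 3 → W
n=8: reaches L-position 1 → W
n=9: reaches L-position 2 → W
n=10: reaches L-position 3 → W
n=11: only reaches 7(W), 4(W), all W → L
n=12: only reaches 8(W), 5(W), all W → L
n=13: only reaches 9(W), 6(W), all W → L

11: L, 5: W, 13: L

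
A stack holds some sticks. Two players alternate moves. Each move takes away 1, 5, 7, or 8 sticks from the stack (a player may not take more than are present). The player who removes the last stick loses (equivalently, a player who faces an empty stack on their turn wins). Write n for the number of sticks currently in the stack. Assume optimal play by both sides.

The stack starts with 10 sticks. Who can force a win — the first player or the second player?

Compute win/loss labels from the base case upward. A position with no move is W. Any other position is W if it can reach an L in one move, else L.
n=0: no move; the opponent has just taken the last stick and therefore loses → W
n=1: only reaches 0(W), which is W → L
n=2: reaches L-position 1 → W
n=3: only reaches 2(W), which is W → L
n=4: reaches L-position 3 → W
n=5: only reaches 4(W), 0(W), all W → L
n=6: reaches L-position 5 → W
n=7: only reaches 6(W), 2(W), 0(W), all W → L
n=8: reaches L-position 7 → W
n=9: reaches L-position 1 → W
n=10: reaches L-position 5 → W
The starting position 10 is W: the player to move should remove 5, leaving 5, handing over an L position.

The first player wins.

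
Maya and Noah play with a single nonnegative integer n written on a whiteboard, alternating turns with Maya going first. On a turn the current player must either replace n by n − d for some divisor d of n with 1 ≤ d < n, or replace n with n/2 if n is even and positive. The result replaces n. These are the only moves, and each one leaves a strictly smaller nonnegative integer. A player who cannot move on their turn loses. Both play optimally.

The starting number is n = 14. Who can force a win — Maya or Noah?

Maya wins.

Label each position W (a win for the player to move) or L (a loss). A position with no legal move is L; any other position is W exactly when some move reaches an L, and L when every move reaches a W.
n=0: no move → L
n=1: no move → L
n=2: can move to 1, which is L ⇒ W
n=3: the only move is to 2(W), a W ⇒ L
n=4: can move to 3, which is L ⇒ W
n=5: the only move is to 4(W), a W ⇒ L
n=6: can move to 3, which is L ⇒ W
n=7: the only move is to 6(W), a W ⇒ L
n=8: can move to 7, which is L ⇒ W
n=9: moves to 6(W), 8(W); every one is W ⇒ L
n=10: can move to 5, which is L ⇒ W
n=11: the only move is to 10(W), a W ⇒ L
n=12: can move to 9, which is L ⇒ W
n=13: the only move is to 12(W), a W ⇒ L
n=14: can move to 7, which is L ⇒ W
From 14 Maya can move to 7, reaching an L position.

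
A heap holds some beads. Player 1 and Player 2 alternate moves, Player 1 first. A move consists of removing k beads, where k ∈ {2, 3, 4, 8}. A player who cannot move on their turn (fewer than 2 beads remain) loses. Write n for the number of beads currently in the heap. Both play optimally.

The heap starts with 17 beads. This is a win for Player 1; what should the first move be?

Build the W/L table. Terminal = L. A non-terminal position is W if it has a move to some L; otherwise it is L.
n=0: no move → L
n=1: no move → L
n=2: can move to 0, which is L ⇒ W
n=3: can move to 1, which is L ⇒ W
n=4: can move to 1, which is L ⇒ W
n=5: can move to 1, which is L ⇒ W
n=6: moves to 4(W), 3(W), 2(W); every one is W ⇒ L
n=7: moves to 5(W), 4(W), 3(W); every one is W ⇒ L
n=8: can move to 6, which is L ⇒ W
n=9: can move to 7, which is L ⇒ W
n=10: can move to 7, which is L ⇒ W
n=11: can move to 7, which is L ⇒ W
n=12: moves to 10(W), 9(W), 8(W), 4(W); every one is W ⇒ L
n=13: moves to 11(W), 10(W), 9(W), 5(W); every one is W ⇒ L
n=14: can move to 12, which is L ⇒ W
n=15: can move to 13, which is L ⇒ W
n=16: can move to 13, which is L ⇒ W
n=17: can move to 13, which is L ⇒ W
From 17, the L positions reachable in one move are: 13.

Remove 4, leaving 13.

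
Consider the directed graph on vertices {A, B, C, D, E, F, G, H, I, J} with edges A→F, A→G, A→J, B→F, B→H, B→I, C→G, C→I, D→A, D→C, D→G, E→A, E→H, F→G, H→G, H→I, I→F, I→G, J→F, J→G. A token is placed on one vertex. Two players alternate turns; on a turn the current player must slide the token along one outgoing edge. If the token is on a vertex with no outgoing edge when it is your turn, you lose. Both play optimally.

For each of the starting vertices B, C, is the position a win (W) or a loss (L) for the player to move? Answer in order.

Use the standard recursion: the mover loses at a terminal position; elsewhere, the mover wins exactly when some move hands the opponent an L position.
Every edge goes from a vertex to one that appears earlier in the order G, F, J, I, A, H, C, B, E, D, so processing vertices in that order labels each vertex after all of its successors.
G: no outgoing edge → L
F: reaches L-position G → W
J: reaches L-position G → W
I: reaches L-position G → W
A: reaches L-position G → W
H: reaches L-position G → W
C: reaches L-position G → W
B: only reaches H(W), I(W), F(W), all W → L
E: only reaches H(W), A(W), all W → L
D: reaches L-position G → W

B: L, C: W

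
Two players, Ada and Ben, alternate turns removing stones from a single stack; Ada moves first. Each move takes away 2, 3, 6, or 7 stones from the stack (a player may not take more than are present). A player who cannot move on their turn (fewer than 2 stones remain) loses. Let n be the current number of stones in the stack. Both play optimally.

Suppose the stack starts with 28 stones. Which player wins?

Ben wins.

Classify positions by backward induction: terminal positions (no move available) are L. From any other position, the mover wins iff some move reaches an L.
n=0: no move → L
n=1: no move → L
n=2: →0(L), so W
n=3: →1(L), so W
n=4: →1(L), so W
n=5: →3(W), 2(W) — all W, so L
n=6: →0(L), so W
n=7: →5(L), so W
n=8: →5(L), so W
n=9: →7(W), 6(W), 3(W), 2(W) — all W, so L
n=10: →8(W), 7(W), 4(W), 3(W) — all W, so L
n=11: →9(L), so W
n=12: →10(L), so W
n=13: →10(L), so W
n=14: →12(W), 11(W), 8(W), 7(W) — all W, so L
n=15: →9(L), so W
n=16: →14(L), so W
n=17: →14(L), so W
n=18: →16(W), 15(W), 12(W), 11(W) — all W, so L
n=19: →17(W), 16(W), 13(W), 12(W) — all W, so L
n=20: →18(L), so W
n=21: →19(L), so W
n=22: →19(L), so W
n=23: →21(W), 20(W), 17(W), 16(W) — all W, so L
n=24: →18(L), so W
n=25: →23(L), so W
n=26: →23(L), so W
n=27: →25(W), 24(W), 21(W), 20(W) — all W, so L
n=28: →26(W), 25(W), 22(W), 21(W) — all W, so L
The starting position 28 is L: whatever Ada does, the opponent receives a W position.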